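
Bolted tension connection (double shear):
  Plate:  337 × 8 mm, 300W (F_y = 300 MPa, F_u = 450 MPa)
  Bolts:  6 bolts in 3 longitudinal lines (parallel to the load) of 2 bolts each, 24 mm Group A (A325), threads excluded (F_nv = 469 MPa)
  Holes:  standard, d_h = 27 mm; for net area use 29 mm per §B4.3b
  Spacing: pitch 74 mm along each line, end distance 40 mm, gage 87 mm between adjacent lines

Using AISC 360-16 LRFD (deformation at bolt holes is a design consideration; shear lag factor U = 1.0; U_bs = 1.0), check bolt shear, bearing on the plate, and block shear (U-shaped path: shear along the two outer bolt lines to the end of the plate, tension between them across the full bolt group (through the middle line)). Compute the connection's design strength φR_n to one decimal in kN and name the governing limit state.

541.6 kN (block shear governs)

Bolt shear: A_b = π(24)²/4 = 452.39 mm². φR_n = 0.75 × 469 × 452.39 × 6 × 2 = 1909.5 kN.
Bearing (8 mm plate, F_u = 450 MPa): end bolts L_c = 40 − 27/2 = 26.5, R_n = min(1.2×26.5×8×450, 2.4×24×8×450) = 114.48 kN/bolt; interior L_c = 74 − 27 = 47, R_n = 203.04 kN/bolt. φR_n = 0.75 × (3×114.48 + 3×203.04) = 714.4 kN.
Block shear: shear path 2×[40+1×74] = 2×114 mm, A_gv = 1824, A_nv = 2×(114 − 1.5×29)×8 = 1128 mm²; tension across gage: (174 − 2×29)×8 = 928 mm². R_n = min(0.6×450×1128, 0.6×300×1824) + 1.0×450×928 = min(304.56, 328.32) + 417.6 = 722.16 kN. φR_n = 0.75 × 722.16 = 541.6 kN.
Governing: min(1909.5, 714.4, 541.6) = 541.6 kN → block shear.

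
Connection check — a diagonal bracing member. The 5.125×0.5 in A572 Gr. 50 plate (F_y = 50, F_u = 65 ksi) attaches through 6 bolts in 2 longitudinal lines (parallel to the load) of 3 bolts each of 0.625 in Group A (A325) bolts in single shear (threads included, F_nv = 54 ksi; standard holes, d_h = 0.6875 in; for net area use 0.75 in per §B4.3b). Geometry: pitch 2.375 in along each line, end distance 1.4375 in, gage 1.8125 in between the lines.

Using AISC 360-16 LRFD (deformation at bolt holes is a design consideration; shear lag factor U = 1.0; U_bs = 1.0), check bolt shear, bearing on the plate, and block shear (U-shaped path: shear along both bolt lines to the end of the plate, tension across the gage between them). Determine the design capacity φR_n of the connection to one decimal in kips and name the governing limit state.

74.6 kips (bolt shear governs)

Bolt shear: A_b = π(0.625)²/4 = 0.3068 in². φR_n = 0.75 × 54 × 0.3068 × 6 × 1 = 74.6 kips.
Bearing (0.5 in plate, F_u = 65 ksi): end bolts L_c = 1.4375 − 0.6875/2 = 1.09375, R_n = min(1.2×1.09375×0.5×65, 2.4×0.625×0.5×65) = 42.656 kips/bolt; interior L_c = 2.375 − 0.6875 = 1.6875, R_n = 48.75 kips/bolt. φR_n = 0.75 × (2×42.656 + 4×48.75) = 210.2 kips.
Block shear: shear path 2×[1.4375+2×2.375] = 2×6.1875 in, A_gv = 6.1875, A_nv = 2×(6.1875 − 2.5×0.75)×0.5 = 4.3125 in²; tension across gage: (1.8125 − 1×0.75)×0.5 = 0.53125 in². R_n = min(0.6×65×4.3125, 0.6×50×6.1875) + 1.0×65×0.53125 = min(168.19, 185.63) + 34.531 = 202.72 kips. φR_n = 0.75 × 202.72 = 152.0 kips.
Governing: min(74.6, 210.2, 152.0) = 74.6 kips → bolt shear.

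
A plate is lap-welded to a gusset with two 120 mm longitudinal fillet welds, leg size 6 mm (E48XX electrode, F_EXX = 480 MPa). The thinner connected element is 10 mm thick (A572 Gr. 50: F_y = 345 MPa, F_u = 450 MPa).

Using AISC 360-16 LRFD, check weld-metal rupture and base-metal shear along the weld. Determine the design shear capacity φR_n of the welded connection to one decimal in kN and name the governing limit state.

219.9 kN (weld metal governs)

Weld metal: throat = 0.707×6 = 4.242 mm, L = 2×120 = 240 mm. φR_n = 0.75 × 0.6 × 480 × 4.242 × 240 = 219.9 kN.
Base metal shear (10 mm plate): yield φR_n = 1.0×0.6×345×10×240 = 496.8 kN; rupture φR_n = 0.75×0.6×450×10×240 = 486.0 kN; take 486.0 kN (rupture).
Governing: min(219.9, 486.0) = 219.9 kN → weld metal.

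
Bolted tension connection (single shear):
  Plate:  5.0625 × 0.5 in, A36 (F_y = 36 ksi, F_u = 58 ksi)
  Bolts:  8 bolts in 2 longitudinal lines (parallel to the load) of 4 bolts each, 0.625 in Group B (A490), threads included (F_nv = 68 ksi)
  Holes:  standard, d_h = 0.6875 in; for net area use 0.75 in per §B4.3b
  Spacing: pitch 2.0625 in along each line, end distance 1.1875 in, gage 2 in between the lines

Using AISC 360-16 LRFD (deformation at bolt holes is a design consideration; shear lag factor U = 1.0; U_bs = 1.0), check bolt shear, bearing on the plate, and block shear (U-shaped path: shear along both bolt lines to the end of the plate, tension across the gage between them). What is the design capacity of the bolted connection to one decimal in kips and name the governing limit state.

125.2 kips (bolt shear governs)

Bolt shear: A_b = π(0.625)²/4 = 0.3068 in². φR_n = 0.75 × 68 × 0.3068 × 8 × 1 = 125.2 kips.
Bearing (0.5 in plate, F_u = 58 ksi): end bolts L_c = 1.1875 − 0.6875/2 = 0.84375, R_n = min(1.2×0.84375×0.5×58, 2.4×0.625×0.5×58) = 29.363 kips/bolt; interior L_c = 2.0625 − 0.6875 = 1.375, R_n = 43.5 kips/bolt. φR_n = 0.75 × (2×29.363 + 6×43.5) = 239.8 kips.
Block shear: shear path 2×[1.1875+3×2.0625] = 2×7.375 in, A_gv = 7.375, A_nv = 2×(7.375 − 3.5×0.75)×0.5 = 4.75 in²; tension across gage: (2 − 1×0.75)×0.5 = 0.625 in². R_n = min(0.6×58×4.75, 0.6×36×7.375) + 1.0×58×0.625 = min(165.3, 159.3) + 36.25 = 195.55 kips. φR_n = 0.75 × 195.55 = 146.7 kips.
Governing: min(125.2, 239.8, 146.7) = 125.2 kips → bolt shear.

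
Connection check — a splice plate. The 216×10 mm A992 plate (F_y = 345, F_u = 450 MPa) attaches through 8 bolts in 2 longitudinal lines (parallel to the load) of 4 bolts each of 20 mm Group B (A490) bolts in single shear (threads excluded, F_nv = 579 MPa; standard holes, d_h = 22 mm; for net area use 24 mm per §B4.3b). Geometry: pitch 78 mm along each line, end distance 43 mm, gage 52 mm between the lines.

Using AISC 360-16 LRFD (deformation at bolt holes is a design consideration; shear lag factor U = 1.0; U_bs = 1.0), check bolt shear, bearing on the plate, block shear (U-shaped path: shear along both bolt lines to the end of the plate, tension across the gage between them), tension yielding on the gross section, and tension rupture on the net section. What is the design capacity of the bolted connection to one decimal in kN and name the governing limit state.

Bolt shear: A_b = π(20)²/4 = 314.16 mm². φR_n = 0.75 × 579 × 314.16 × 8 × 1 = 1091.4 kN.
Bearing (10 mm plate, F_u = 450 MPa): end bolts L_c = 43 − 22/2 = 32, R_n = min(1.2×32×10×450, 2.4×20×10×450) = 172.8 kN/bolt; interior L_c = 78 − 22 = 56, R_n = 216 kN/bolt. φR_n = 0.75 × (2×172.8 + 6×216) = 1231.2 kN.
Block shear: shear path 2×[43+3×78] = 2×277 mm, A_gv = 5540, A_nv = 2×(277 − 3.5×24)×10 = 3860 mm²; tension across gage: (52 − 1×24)×10 = 280 mm². R_n = min(0.6×450×3860, 0.6×345×5540) + 1.0×450×280 = min(1042.2, 1146.8) + 126 = 1168.2 kN. φR_n = 0.75 × 1168.2 = 876.2 kN.
Tension yield (gross): A_g = 216×10 = 2160 mm². φR_n = 0.90 × 345 × 2160 = 670.7 kN.
Tension rupture (net): A_n = (216 − 2×24)×10 = 1680 mm² (U = 1.0, A_e = A_n). φR_n = 0.75 × 450 × 1680 = 567.0 kN.
Governing: min(1091.4, 1231.2, 876.2, 670.7, 567.0) = 567.0 kN → net-section rupture.

567.0 kN (net-section rupture governs)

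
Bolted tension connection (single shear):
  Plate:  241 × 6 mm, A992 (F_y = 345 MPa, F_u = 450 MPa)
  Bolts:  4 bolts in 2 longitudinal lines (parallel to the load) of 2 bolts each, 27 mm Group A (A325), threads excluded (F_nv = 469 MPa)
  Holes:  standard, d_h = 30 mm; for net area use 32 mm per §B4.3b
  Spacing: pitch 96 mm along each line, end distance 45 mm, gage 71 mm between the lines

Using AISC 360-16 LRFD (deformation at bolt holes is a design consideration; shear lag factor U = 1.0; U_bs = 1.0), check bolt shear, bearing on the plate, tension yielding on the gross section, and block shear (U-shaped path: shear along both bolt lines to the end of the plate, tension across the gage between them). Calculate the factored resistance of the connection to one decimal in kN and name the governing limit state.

Bolt shear: A_b = π(27)²/4 = 572.56 mm². φR_n = 0.75 × 469 × 572.56 × 4 × 1 = 805.6 kN.
Bearing (6 mm plate, F_u = 450 MPa): end bolts L_c = 45 − 30/2 = 30, R_n = min(1.2×30×6×450, 2.4×27×6×450) = 97.2 kN/bolt; interior L_c = 96 − 30 = 66, R_n = 174.96 kN/bolt. φR_n = 0.75 × (2×97.2 + 2×174.96) = 408.2 kN.
Tension yield (gross): A_g = 241×6 = 1446 mm². φR_n = 0.90 × 345 × 1446 = 449.0 kN.
Block shear: shear path 2×[45+1×96] = 2×141 mm, A_gv = 1692, A_nv = 2×(141 − 1.5×32)×6 = 1116 mm²; tension across gage: (71 − 1×32)×6 = 234 mm². R_n = min(0.6×450×1116, 0.6×345×1692) + 1.0×450×234 = min(301.32, 350.24) + 105.3 = 406.62 kN. φR_n = 0.75 × 406.62 = 305.0 kN.
Governing: min(805.6, 408.2, 449.0, 305.0) = 305.0 kN → block shear.

305.0 kN (block shear governs)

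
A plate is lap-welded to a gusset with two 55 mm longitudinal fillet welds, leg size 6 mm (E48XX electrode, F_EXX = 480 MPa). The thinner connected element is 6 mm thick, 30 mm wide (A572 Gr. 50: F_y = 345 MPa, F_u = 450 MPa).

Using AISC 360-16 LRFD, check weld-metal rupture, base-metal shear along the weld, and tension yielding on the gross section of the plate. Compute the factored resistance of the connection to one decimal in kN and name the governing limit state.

Weld metal: throat = 0.707×6 = 4.242 mm, L = 2×55 = 110 mm. φR_n = 0.75 × 0.6 × 480 × 4.242 × 110 = 100.8 kN.
Base metal shear (6 mm plate): yield φR_n = 1.0×0.6×345×6×110 = 136.6 kN; rupture φR_n = 0.75×0.6×450×6×110 = 133.7 kN; take 133.7 kN (rupture).
Tension yield (gross): A_g = 30×6 = 180 mm². φR_n = 0.90 × 345 × 180 = 55.9 kN.
Governing: min(100.8, 133.7, 55.9) = 55.9 kN → gross-section yield.

55.9 kN (gross-section yield governs)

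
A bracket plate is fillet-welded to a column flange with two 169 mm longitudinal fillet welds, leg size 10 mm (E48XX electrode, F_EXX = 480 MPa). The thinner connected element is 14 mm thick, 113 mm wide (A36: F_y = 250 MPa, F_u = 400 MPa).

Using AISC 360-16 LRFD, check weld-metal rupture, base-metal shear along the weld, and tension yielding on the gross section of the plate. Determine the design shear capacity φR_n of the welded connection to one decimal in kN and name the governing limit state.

356.0 kN (gross-section yield governs)

Weld metal: throat = 0.707×10 = 7.07 mm, L = 2×169 = 338 mm. φR_n = 0.75 × 0.6 × 480 × 7.07 × 338 = 516.2 kN.
Base metal shear (14 mm plate): yield φR_n = 1.0×0.6×250×14×338 = 709.8 kN; rupture φR_n = 0.75×0.6×400×14×338 = 851.8 kN; take 709.8 kN (yield).
Tension yield (gross): A_g = 113×14 = 1582 mm². φR_n = 0.90 × 250 × 1582 = 356.0 kN.
Governing: min(516.2, 709.8, 356.0) = 356.0 kN → gross-section yield.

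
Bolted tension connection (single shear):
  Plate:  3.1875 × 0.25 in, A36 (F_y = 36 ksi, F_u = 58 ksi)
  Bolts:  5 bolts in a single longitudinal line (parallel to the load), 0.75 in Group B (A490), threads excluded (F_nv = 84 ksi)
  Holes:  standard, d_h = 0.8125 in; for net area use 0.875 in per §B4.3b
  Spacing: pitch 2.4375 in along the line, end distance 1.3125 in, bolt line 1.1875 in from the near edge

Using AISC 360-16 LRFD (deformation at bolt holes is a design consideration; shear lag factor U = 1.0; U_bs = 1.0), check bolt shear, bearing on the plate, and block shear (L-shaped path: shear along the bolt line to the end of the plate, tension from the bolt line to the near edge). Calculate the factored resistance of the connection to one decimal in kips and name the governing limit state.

53.0 kips (block shear governs)

Bolt shear: A_b = π(0.75)²/4 = 0.44179 in². φR_n = 0.75 × 84 × 0.44179 × 5 × 1 = 139.2 kips.
Bearing (0.25 in plate, F_u = 58 ksi): end bolts L_c = 1.3125 − 0.8125/2 = 0.90625, R_n = min(1.2×0.90625×0.25×58, 2.4×0.75×0.25×58) = 15.769 kips/bolt; interior L_c = 2.4375 − 0.8125 = 1.625, R_n = 26.1 kips/bolt. φR_n = 0.75 × (1×15.769 + 4×26.1) = 90.1 kips.
Block shear: shear path 1×[1.3125+4×2.4375] = 1×11.0625 in, A_gv = 2.7656, A_nv = 1×(11.0625 − 4.5×0.875)×0.25 = 1.7813 in²; tension to near edge: (1.1875 − 0.5×0.875)×0.25 = 0.1875 in². R_n = min(0.6×58×1.7813, 0.6×36×2.7656) + 1.0×58×0.1875 = min(61.989, 59.737) + 10.875 = 70.612 kips. φR_n = 0.75 × 70.612 = 53.0 kips.
Governing: min(139.2, 90.1, 53.0) = 53.0 kips → block shear.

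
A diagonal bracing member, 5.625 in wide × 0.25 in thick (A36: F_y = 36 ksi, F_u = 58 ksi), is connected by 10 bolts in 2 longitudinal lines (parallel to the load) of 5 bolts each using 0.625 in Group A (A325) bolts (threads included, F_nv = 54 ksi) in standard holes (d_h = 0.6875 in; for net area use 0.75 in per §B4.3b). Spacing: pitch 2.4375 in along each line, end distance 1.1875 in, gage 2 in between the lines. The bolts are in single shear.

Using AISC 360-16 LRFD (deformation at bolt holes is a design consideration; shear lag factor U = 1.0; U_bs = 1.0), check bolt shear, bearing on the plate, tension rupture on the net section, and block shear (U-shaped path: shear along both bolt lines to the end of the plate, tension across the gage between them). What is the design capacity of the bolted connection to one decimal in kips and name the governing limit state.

Bolt shear: A_b = π(0.625)²/4 = 0.3068 in². φR_n = 0.75 × 54 × 0.3068 × 10 × 1 = 124.3 kips.
Bearing (0.25 in plate, F_u = 58 ksi): end bolts L_c = 1.1875 − 0.6875/2 = 0.84375, R_n = min(1.2×0.84375×0.25×58, 2.4×0.625×0.25×58) = 14.681 kips/bolt; interior L_c = 2.4375 − 0.6875 = 1.75, R_n = 21.75 kips/bolt. φR_n = 0.75 × (2×14.681 + 8×21.75) = 152.5 kips.
Tension rupture (net): A_n = (5.625 − 2×0.75)×0.25 = 1.0313 in² (U = 1.0, A_e = A_n). φR_n = 0.75 × 58 × 1.0313 = 44.9 kips.
Block shear: shear path 2×[1.1875+4×2.4375] = 2×10.9375 in, A_gv = 5.4688, A_nv = 2×(10.9375 − 4.5×0.75)×0.25 = 3.7813 in²; tension across gage: (2 − 1×0.75)×0.25 = 0.3125 in². R_n = min(0.6×58×3.7813, 0.6×36×5.4688) + 1.0×58×0.3125 = min(131.59, 118.13) + 18.125 = 136.26 kips. φR_n = 0.75 × 136.26 = 102.2 kips.
Governing: min(124.3, 152.5, 44.9, 102.2) = 44.9 kips → net-section rupture.

44.9 kips (net-section rupture governs)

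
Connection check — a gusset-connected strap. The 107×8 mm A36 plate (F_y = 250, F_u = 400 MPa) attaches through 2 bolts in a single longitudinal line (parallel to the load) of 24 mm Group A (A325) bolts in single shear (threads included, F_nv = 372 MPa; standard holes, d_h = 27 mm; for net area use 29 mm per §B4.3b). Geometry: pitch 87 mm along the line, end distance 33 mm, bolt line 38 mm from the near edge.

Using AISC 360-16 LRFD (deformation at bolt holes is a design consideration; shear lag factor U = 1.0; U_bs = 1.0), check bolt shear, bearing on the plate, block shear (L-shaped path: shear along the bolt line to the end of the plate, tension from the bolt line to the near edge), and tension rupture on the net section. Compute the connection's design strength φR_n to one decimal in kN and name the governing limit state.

164.4 kN (block shear governs)

Bolt shear: A_b = π(24)²/4 = 452.39 mm². φR_n = 0.75 × 372 × 452.39 × 2 × 1 = 252.4 kN.
Bearing (8 mm plate, F_u = 400 MPa): end bolts L_c = 33 − 27/2 = 19.5, R_n = min(1.2×19.5×8×400, 2.4×24×8×400) = 74.88 kN/bolt; interior L_c = 87 − 27 = 60, R_n = 184.32 kN/bolt. φR_n = 0.75 × (1×74.88 + 1×184.32) = 194.4 kN.
Block shear: shear path 1×[33+1×87] = 1×120 mm, A_gv = 960, A_nv = 1×(120 − 1.5×29)×8 = 612 mm²; tension to near edge: (38 − 0.5×29)×8 = 188 mm². R_n = min(0.6×400×612, 0.6×250×960) + 1.0×400×188 = min(146.88, 144) + 75.2 = 219.2 kN. φR_n = 0.75 × 219.2 = 164.4 kN.
Tension rupture (net): A_n = (107 − 1×29)×8 = 624 mm² (U = 1.0, A_e = A_n). φR_n = 0.75 × 400 × 624 = 187.2 kN.
Governing: min(252.4, 194.4, 164.4, 187.2) = 164.4 kN → block shear.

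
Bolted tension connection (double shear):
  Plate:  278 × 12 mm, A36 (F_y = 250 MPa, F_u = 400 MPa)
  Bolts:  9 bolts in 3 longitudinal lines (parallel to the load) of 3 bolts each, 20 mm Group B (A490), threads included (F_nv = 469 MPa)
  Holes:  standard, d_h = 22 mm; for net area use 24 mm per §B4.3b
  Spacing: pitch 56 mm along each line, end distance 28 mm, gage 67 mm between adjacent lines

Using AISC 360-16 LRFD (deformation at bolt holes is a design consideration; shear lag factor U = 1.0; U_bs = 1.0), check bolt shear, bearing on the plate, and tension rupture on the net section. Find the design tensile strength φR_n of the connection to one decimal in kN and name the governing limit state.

741.6 kN (net-section rupture governs)

Bolt shear: A_b = π(20)²/4 = 314.16 mm². φR_n = 0.75 × 469 × 314.16 × 9 × 2 = 1989.1 kN.
Bearing (12 mm plate, F_u = 400 MPa): end bolts L_c = 28 − 22/2 = 17, R_n = min(1.2×17×12×400, 2.4×20×12×400) = 97.92 kN/bolt; interior L_c = 56 − 22 = 34, R_n = 195.84 kN/bolt. φR_n = 0.75 × (3×97.92 + 6×195.84) = 1101.6 kN.
Tension rupture (net): A_n = (278 − 3×24)×12 = 2472 mm² (U = 1.0, A_e = A_n). φR_n = 0.75 × 400 × 2472 = 741.6 kN.
Governing: min(1989.1, 1101.6, 741.6) = 741.6 kN → net-section rupture.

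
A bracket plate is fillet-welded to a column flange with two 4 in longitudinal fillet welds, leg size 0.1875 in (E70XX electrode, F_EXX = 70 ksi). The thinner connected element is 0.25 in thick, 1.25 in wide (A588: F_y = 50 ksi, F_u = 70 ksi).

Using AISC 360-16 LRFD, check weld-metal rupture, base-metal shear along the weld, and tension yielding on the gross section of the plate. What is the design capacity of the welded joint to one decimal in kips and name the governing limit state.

14.1 kips (gross-section yield governs)

Weld metal: throat = 0.707×0.1875 = 0.13256 in, L = 2×4 = 8 in. φR_n = 0.75 × 0.6 × 70 × 0.13256 × 8 = 33.4 kips.
Base metal shear (0.25 in plate): yield φR_n = 1.0×0.6×50×0.25×8 = 60.0 kips; rupture φR_n = 0.75×0.6×70×0.25×8 = 63.0 kips; take 60.0 kips (yield).
Tension yield (gross): A_g = 1.25×0.25 = 0.3125 in². φR_n = 0.90 × 50 × 0.3125 = 14.1 kips.
Governing: min(33.4, 60.0, 14.1) = 14.1 kips → gross-section yield.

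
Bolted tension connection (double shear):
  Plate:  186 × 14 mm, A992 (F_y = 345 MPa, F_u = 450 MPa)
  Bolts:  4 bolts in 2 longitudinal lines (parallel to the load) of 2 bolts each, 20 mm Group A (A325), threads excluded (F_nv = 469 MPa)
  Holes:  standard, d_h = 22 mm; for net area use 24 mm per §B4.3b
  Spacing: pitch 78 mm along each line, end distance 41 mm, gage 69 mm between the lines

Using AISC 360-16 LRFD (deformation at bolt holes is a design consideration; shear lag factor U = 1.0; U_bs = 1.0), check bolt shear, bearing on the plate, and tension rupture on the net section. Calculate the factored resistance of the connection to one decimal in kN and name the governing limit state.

Bolt shear: A_b = π(20)²/4 = 314.16 mm². φR_n = 0.75 × 469 × 314.16 × 4 × 2 = 884.0 kN.
Bearing (14 mm plate, F_u = 450 MPa): end bolts L_c = 41 − 22/2 = 30, R_n = min(1.2×30×14×450, 2.4×20×14×450) = 226.8 kN/bolt; interior L_c = 78 − 22 = 56, R_n = 302.4 kN/bolt. φR_n = 0.75 × (2×226.8 + 2×302.4) = 793.8 kN.
Tension rupture (net): A_n = (186 − 2×24)×14 = 1932 mm² (U = 1.0, A_e = A_n). φR_n = 0.75 × 450 × 1932 = 652.1 kN.
Governing: min(884.0, 793.8, 652.1) = 652.1 kN → net-section rupture.

652.1 kN (net-section rupture governs)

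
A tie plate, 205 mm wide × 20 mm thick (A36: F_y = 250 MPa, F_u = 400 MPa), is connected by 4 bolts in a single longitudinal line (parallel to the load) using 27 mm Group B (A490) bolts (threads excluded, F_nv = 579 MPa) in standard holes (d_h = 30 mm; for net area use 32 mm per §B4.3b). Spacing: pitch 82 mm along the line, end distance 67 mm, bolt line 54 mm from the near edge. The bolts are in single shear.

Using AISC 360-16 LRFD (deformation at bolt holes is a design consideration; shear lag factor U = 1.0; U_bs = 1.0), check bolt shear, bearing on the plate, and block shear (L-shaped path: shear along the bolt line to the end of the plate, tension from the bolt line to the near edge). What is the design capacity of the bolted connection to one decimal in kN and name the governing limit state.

932.3 kN (block shear governs)

Bolt shear: A_b = π(27)²/4 = 572.56 mm². φR_n = 0.75 × 579 × 572.56 × 4 × 1 = 994.5 kN.
Bearing (20 mm plate, F_u = 400 MPa): end bolts L_c = 67 − 30/2 = 52, R_n = min(1.2×52×20×400, 2.4×27×20×400) = 499.2 kN/bolt; interior L_c = 82 − 30 = 52, R_n = 499.2 kN/bolt. φR_n = 0.75 × (1×499.2 + 3×499.2) = 1497.6 kN.
Block shear: shear path 1×[67+3×82] = 1×313 mm, A_gv = 6260, A_nv = 1×(313 − 3.5×32)×20 = 4020 mm²; tension to near edge: (54 − 0.5×32)×20 = 760 mm². R_n = min(0.6×400×4020, 0.6×250×6260) + 1.0×400×760 = min(964.8, 939) + 304 = 1243 kN. φR_n = 0.75 × 1243 = 932.3 kN.
Governing: min(994.5, 1497.6, 932.3) = 932.3 kN → block shear.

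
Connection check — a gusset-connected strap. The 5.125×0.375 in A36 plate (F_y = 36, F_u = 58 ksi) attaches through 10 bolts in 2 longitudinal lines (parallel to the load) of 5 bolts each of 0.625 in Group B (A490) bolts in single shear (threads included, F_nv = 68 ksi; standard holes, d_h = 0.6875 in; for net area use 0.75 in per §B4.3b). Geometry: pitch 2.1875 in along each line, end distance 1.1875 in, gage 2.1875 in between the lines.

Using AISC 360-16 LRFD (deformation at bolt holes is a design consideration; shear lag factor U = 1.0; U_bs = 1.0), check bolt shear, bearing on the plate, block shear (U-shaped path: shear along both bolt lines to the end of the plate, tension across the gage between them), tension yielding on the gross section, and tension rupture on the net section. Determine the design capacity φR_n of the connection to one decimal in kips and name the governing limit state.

59.1 kips (net-section rupture governs)

Bolt shear: A_b = π(0.625)²/4 = 0.3068 in². φR_n = 0.75 × 68 × 0.3068 × 10 × 1 = 156.5 kips.
Bearing (0.375 in plate, F_u = 58 ksi): end bolts L_c = 1.1875 − 0.6875/2 = 0.84375, R_n = min(1.2×0.84375×0.375×58, 2.4×0.625×0.375×58) = 22.022 kips/bolt; interior L_c = 2.1875 − 0.6875 = 1.5, R_n = 32.625 kips/bolt. φR_n = 0.75 × (2×22.022 + 8×32.625) = 228.8 kips.
Block shear: shear path 2×[1.1875+4×2.1875] = 2×9.9375 in, A_gv = 7.4531, A_nv = 2×(9.9375 − 4.5×0.75)×0.375 = 4.9219 in²; tension across gage: (2.1875 − 1×0.75)×0.375 = 0.53906 in². R_n = min(0.6×58×4.9219, 0.6×36×7.4531) + 1.0×58×0.53906 = min(171.28, 160.99) + 31.265 = 192.26 kips. φR_n = 0.75 × 192.26 = 144.2 kips.
Tension yield (gross): A_g = 5.125×0.375 = 1.9219 in². φR_n = 0.90 × 36 × 1.9219 = 62.3 kips.
Tension rupture (net): A_n = (5.125 − 2×0.75)×0.375 = 1.3594 in² (U = 1.0, A_e = A_n). φR_n = 0.75 × 58 × 1.3594 = 59.1 kips.
Governing: min(156.5, 228.8, 144.2, 62.3, 59.1) = 59.1 kips → net-section rupture.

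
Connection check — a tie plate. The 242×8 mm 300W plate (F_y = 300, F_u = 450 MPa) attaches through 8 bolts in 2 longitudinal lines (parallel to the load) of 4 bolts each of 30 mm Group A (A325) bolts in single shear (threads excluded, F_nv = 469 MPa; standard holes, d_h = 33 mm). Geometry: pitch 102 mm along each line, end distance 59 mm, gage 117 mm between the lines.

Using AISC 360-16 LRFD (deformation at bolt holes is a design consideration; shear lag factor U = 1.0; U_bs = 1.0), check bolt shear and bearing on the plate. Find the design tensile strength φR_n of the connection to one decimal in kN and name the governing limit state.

1441.8 kN (bearing governs)

Bolt shear: A_b = π(30)²/4 = 706.86 mm². φR_n = 0.75 × 469 × 706.86 × 8 × 1 = 1989.1 kN.
Bearing (8 mm plate, F_u = 450 MPa): end bolts L_c = 59 − 33/2 = 42.5, R_n = min(1.2×42.5×8×450, 2.4×30×8×450) = 183.6 kN/bolt; interior L_c = 102 − 33 = 69, R_n = 259.2 kN/bolt. φR_n = 0.75 × (2×183.6 + 6×259.2) = 1441.8 kN.
Governing: min(1989.1, 1441.8) = 1441.8 kN → bearing.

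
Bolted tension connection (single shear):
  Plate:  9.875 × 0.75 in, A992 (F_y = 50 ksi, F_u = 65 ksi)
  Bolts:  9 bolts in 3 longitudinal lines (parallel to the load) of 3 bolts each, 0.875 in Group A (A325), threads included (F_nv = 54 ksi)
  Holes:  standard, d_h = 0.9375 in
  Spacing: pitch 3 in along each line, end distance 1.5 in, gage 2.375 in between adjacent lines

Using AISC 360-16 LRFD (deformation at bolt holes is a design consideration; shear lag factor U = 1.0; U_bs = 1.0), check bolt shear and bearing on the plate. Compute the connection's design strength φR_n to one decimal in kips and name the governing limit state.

219.2 kips (bolt shear governs)

Bolt shear: A_b = π(0.875)²/4 = 0.60132 in². φR_n = 0.75 × 54 × 0.60132 × 9 × 1 = 219.2 kips.
Bearing (0.75 in plate, F_u = 65 ksi): end bolts L_c = 1.5 − 0.9375/2 = 1.03125, R_n = min(1.2×1.03125×0.75×65, 2.4×0.875×0.75×65) = 60.328 kips/bolt; interior L_c = 3 − 0.9375 = 2.0625, R_n = 102.38 kips/bolt. φR_n = 0.75 × (3×60.328 + 6×102.38) = 596.4 kips.
Governing: min(219.2, 596.4) = 219.2 kips → bolt shear.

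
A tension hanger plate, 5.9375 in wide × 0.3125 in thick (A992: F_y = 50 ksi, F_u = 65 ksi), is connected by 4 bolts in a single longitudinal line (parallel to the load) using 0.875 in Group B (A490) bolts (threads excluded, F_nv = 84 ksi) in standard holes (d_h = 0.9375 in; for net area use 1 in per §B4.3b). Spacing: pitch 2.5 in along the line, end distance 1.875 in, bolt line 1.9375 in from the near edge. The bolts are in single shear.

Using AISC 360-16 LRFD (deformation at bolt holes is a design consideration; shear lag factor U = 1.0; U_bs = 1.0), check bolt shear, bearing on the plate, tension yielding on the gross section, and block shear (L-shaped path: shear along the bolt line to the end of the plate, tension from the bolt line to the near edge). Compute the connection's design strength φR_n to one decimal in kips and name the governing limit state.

75.6 kips (block shear governs)

Bolt shear: A_b = π(0.875)²/4 = 0.60132 in². φR_n = 0.75 × 84 × 0.60132 × 4 × 1 = 151.5 kips.
Bearing (0.3125 in plate, F_u = 65 ksi): end bolts L_c = 1.875 − 0.9375/2 = 1.40625, R_n = min(1.2×1.40625×0.3125×65, 2.4×0.875×0.3125×65) = 34.277 kips/bolt; interior L_c = 2.5 − 0.9375 = 1.5625, R_n = 38.086 kips/bolt. φR_n = 0.75 × (1×34.277 + 3×38.086) = 111.4 kips.
Tension yield (gross): A_g = 5.9375×0.3125 = 1.8555 in². φR_n = 0.90 × 50 × 1.8555 = 83.5 kips.
Block shear: shear path 1×[1.875+3×2.5] = 1×9.375 in, A_gv = 2.9297, A_nv = 1×(9.375 − 3.5×1)×0.3125 = 1.8359 in²; tension to near edge: (1.9375 − 0.5×1)×0.3125 = 0.44922 in². R_n = min(0.6×65×1.8359, 0.6×50×2.9297) + 1.0×65×0.44922 = min(71.6, 87.891) + 29.199 = 100.8 kips. φR_n = 0.75 × 100.8 = 75.6 kips.
Governing: min(151.5, 111.4, 83.5, 75.6) = 75.6 kips → block shear.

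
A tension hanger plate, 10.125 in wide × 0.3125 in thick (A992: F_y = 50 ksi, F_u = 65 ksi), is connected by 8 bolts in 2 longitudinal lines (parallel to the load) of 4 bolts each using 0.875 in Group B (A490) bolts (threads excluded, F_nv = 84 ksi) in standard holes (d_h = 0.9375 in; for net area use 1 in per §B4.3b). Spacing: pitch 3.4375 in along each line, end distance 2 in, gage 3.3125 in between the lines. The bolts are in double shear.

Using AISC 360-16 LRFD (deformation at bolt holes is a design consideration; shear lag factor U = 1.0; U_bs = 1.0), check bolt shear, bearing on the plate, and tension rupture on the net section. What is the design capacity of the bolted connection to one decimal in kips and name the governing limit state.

123.8 kips (net-section rupture governs)

Bolt shear: A_b = π(0.875)²/4 = 0.60132 in². φR_n = 0.75 × 84 × 0.60132 × 8 × 2 = 606.1 kips.
Bearing (0.3125 in plate, F_u = 65 ksi): end bolts L_c = 2 − 0.9375/2 = 1.53125, R_n = min(1.2×1.53125×0.3125×65, 2.4×0.875×0.3125×65) = 37.324 kips/bolt; interior L_c = 3.4375 − 0.9375 = 2.5, R_n = 42.656 kips/bolt. φR_n = 0.75 × (2×37.324 + 6×42.656) = 247.9 kips.
Tension rupture (net): A_n = (10.125 − 2×1)×0.3125 = 2.5391 in² (U = 1.0, A_e = A_n). φR_n = 0.75 × 65 × 2.5391 = 123.8 kips.
Governing: min(606.1, 247.9, 123.8) = 123.8 kips → net-section rupture.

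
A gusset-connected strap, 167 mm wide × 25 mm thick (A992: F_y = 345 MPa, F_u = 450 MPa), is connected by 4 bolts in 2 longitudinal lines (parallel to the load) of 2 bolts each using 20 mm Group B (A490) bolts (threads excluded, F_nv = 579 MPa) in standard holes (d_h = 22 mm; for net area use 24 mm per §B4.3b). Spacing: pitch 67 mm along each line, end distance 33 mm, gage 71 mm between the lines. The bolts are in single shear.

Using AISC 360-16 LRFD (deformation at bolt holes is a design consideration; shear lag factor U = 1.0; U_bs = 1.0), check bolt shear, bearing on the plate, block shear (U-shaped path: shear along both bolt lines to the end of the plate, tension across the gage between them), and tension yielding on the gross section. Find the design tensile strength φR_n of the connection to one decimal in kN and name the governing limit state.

545.7 kN (bolt shear governs)

Bolt shear: A_b = π(20)²/4 = 314.16 mm². φR_n = 0.75 × 579 × 314.16 × 4 × 1 = 545.7 kN.
Bearing (25 mm plate, F_u = 450 MPa): end bolts L_c = 33 − 22/2 = 22, R_n = min(1.2×22×25×450, 2.4×20×25×450) = 297 kN/bolt; interior L_c = 67 − 22 = 45, R_n = 540 kN/bolt. φR_n = 0.75 × (2×297 + 2×540) = 1255.5 kN.
Block shear: shear path 2×[33+1×67] = 2×100 mm, A_gv = 5000, A_nv = 2×(100 − 1.5×24)×25 = 3200 mm²; tension across gage: (71 − 1×24)×25 = 1175 mm². R_n = min(0.6×450×3200, 0.6×345×5000) + 1.0×450×1175 = min(864, 1035) + 528.75 = 1392.8 kN. φR_n = 0.75 × 1392.8 = 1044.6 kN.
Tension yield (gross): A_g = 167×25 = 4175 mm². φR_n = 0.90 × 345 × 4175 = 1296.3 kN.
Governing: min(545.7, 1255.5, 1044.6, 1296.3) = 545.7 kN → bolt shear.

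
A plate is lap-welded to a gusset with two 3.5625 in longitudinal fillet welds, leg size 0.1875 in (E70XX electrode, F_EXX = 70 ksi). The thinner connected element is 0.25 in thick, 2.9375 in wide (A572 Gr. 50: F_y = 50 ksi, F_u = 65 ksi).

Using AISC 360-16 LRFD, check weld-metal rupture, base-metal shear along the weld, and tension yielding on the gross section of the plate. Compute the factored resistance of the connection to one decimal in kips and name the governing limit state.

Weld metal: throat = 0.707×0.1875 = 0.13256 in, L = 2×3.5625 = 7.125 in. φR_n = 0.75 × 0.6 × 70 × 0.13256 × 7.125 = 29.8 kips.
Base metal shear (0.25 in plate): yield φR_n = 1.0×0.6×50×0.25×7.125 = 53.4 kips; rupture φR_n = 0.75×0.6×65×0.25×7.125 = 52.1 kips; take 52.1 kips (rupture).
Tension yield (gross): A_g = 2.9375×0.25 = 0.73438 in². φR_n = 0.90 × 50 × 0.73438 = 33.0 kips.
Governing: min(29.8, 52.1, 33.0) = 29.8 kips → weld metal.

29.8 kips (weld metal governs)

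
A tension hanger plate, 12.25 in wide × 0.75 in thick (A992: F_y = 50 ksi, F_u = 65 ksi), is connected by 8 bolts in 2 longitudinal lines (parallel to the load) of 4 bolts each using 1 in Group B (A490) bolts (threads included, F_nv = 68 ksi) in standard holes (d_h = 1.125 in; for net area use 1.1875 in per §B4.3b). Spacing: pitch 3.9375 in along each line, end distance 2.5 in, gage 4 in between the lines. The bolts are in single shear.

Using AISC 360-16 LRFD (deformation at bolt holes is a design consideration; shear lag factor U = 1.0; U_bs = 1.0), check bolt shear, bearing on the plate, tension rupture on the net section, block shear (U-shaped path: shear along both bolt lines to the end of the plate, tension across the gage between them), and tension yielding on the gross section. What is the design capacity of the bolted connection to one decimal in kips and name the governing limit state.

320.4 kips (bolt shear governs)

Bolt shear: A_b = π(1)²/4 = 0.7854 in². φR_n = 0.75 × 68 × 0.7854 × 8 × 1 = 320.4 kips.
Bearing (0.75 in plate, F_u = 65 ksi): end bolts L_c = 2.5 − 1.125/2 = 1.9375, R_n = min(1.2×1.9375×0.75×65, 2.4×1×0.75×65) = 113.34 kips/bolt; interior L_c = 3.9375 − 1.125 = 2.8125, R_n = 117 kips/bolt. φR_n = 0.75 × (2×113.34 + 6×117) = 696.5 kips.
Tension rupture (net): A_n = (12.25 − 2×1.1875)×0.75 = 7.4063 in² (U = 1.0, A_e = A_n). φR_n = 0.75 × 65 × 7.4063 = 361.1 kips.
Block shear: shear path 2×[2.5+3×3.9375] = 2×14.3125 in, A_gv = 21.469, A_nv = 2×(14.3125 − 3.5×1.1875)×0.75 = 15.234 in²; tension across gage: (4 − 1×1.1875)×0.75 = 2.1094 in². R_n = min(0.6×65×15.234, 0.6×50×21.469) + 1.0×65×2.1094 = min(594.13, 644.07) + 137.11 = 731.24 kips. φR_n = 0.75 × 731.24 = 548.4 kips.
Tension yield (gross): A_g = 12.25×0.75 = 9.1875 in². φR_n = 0.90 × 50 × 9.1875 = 413.4 kips.
Governing: min(320.4, 696.5, 361.1, 548.4, 413.4) = 320.4 kips → bolt shear.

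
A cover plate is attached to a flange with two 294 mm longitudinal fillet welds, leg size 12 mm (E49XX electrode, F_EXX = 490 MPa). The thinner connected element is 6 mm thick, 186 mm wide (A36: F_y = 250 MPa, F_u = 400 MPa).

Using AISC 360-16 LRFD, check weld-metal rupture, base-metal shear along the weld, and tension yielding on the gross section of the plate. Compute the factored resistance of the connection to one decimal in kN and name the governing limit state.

251.1 kN (gross-section yield governs)

Weld metal: throat = 0.707×12 = 8.484 mm, L = 2×294 = 588 mm. φR_n = 0.75 × 0.6 × 490 × 8.484 × 588 = 1100.0 kN.
Base metal shear (6 mm plate): yield φR_n = 1.0×0.6×250×6×588 = 529.2 kN; rupture φR_n = 0.75×0.6×400×6×588 = 635.0 kN; take 529.2 kN (yield).
Tension yield (gross): A_g = 186×6 = 1116 mm². φR_n = 0.90 × 250 × 1116 = 251.1 kN.
Governing: min(1100.0, 529.2, 251.1) = 251.1 kN → gross-section yield.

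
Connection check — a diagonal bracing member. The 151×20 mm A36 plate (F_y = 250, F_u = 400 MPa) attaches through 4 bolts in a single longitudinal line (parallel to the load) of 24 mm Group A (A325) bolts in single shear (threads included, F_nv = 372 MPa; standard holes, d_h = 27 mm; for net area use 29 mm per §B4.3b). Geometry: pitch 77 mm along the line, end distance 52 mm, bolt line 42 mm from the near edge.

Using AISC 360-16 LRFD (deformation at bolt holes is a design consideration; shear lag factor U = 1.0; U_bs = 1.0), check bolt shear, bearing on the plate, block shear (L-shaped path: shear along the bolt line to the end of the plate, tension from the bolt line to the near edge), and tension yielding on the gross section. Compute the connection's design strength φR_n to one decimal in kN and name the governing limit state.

Bolt shear: A_b = π(24)²/4 = 452.39 mm². φR_n = 0.75 × 372 × 452.39 × 4 × 1 = 504.9 kN.
Bearing (20 mm plate, F_u = 400 MPa): end bolts L_c = 52 − 27/2 = 38.5, R_n = min(1.2×38.5×20×400, 2.4×24×20×400) = 369.6 kN/bolt; interior L_c = 77 − 27 = 50, R_n = 460.8 kN/bolt. φR_n = 0.75 × (1×369.6 + 3×460.8) = 1314.0 kN.
Block shear: shear path 1×[52+3×77] = 1×283 mm, A_gv = 5660, A_nv = 1×(283 − 3.5×29)×20 = 3630 mm²; tension to near edge: (42 − 0.5×29)×20 = 550 mm². R_n = min(0.6×400×3630, 0.6×250×5660) + 1.0×400×550 = min(871.2, 849) + 220 = 1069 kN. φR_n = 0.75 × 1069 = 801.8 kN.
Tension yield (gross): A_g = 151×20 = 3020 mm². φR_n = 0.90 × 250 × 3020 = 679.5 kN.
Governing: min(504.9, 1314.0, 801.8, 679.5) = 504.9 kN → bolt shear.

504.9 kN (bolt shear governs)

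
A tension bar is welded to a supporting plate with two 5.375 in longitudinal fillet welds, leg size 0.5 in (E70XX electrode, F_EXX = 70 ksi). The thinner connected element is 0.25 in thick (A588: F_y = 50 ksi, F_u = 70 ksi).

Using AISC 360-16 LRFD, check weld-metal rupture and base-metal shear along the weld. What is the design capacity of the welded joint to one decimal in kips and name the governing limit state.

Weld metal: throat = 0.707×0.5 = 0.3535 in, L = 2×5.375 = 10.75 in. φR_n = 0.75 × 0.6 × 70 × 0.3535 × 10.75 = 119.7 kips.
Base metal shear (0.25 in plate): yield φR_n = 1.0×0.6×50×0.25×10.75 = 80.6 kips; rupture φR_n = 0.75×0.6×70×0.25×10.75 = 84.7 kips; take 80.6 kips (yield).
Governing: min(119.7, 80.6) = 80.6 kips → base-metal shear.

80.6 kips (base-metal shear governs)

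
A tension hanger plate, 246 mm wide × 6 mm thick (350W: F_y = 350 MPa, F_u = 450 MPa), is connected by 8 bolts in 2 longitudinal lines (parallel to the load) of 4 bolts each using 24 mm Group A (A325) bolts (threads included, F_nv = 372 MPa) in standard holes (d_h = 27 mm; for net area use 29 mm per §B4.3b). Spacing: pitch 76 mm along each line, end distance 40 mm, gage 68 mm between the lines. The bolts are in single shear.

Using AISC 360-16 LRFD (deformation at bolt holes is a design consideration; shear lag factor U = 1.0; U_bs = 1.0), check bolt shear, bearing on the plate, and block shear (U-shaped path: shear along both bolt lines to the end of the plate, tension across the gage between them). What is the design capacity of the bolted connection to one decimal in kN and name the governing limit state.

Bolt shear: A_b = π(24)²/4 = 452.39 mm². φR_n = 0.75 × 372 × 452.39 × 8 × 1 = 1009.7 kN.
Bearing (6 mm plate, F_u = 450 MPa): end bolts L_c = 40 − 27/2 = 26.5, R_n = min(1.2×26.5×6×450, 2.4×24×6×450) = 85.86 kN/bolt; interior L_c = 76 − 27 = 49, R_n = 155.52 kN/bolt. φR_n = 0.75 × (2×85.86 + 6×155.52) = 828.6 kN.
Block shear: shear path 2×[40+3×76] = 2×268 mm, A_gv = 3216, A_nv = 2×(268 − 3.5×29)×6 = 1998 mm²; tension across gage: (68 − 1×29)×6 = 234 mm². R_n = min(0.6×450×1998, 0.6×350×3216) + 1.0×450×234 = min(539.46, 675.36) + 105.3 = 644.76 kN. φR_n = 0.75 × 644.76 = 483.6 kN.
Governing: min(1009.7, 828.6, 483.6) = 483.6 kN → block shear.

483.6 kN (block shear governs)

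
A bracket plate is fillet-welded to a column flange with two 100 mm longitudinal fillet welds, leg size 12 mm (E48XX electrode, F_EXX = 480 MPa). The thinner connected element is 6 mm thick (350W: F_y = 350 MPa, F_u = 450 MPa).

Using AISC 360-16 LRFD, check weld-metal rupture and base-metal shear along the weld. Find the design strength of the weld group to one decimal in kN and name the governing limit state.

Weld metal: throat = 0.707×12 = 8.484 mm, L = 2×100 = 200 mm. φR_n = 0.75 × 0.6 × 480 × 8.484 × 200 = 366.5 kN.
Base metal shear (6 mm plate): yield φR_n = 1.0×0.6×350×6×200 = 252.0 kN; rupture φR_n = 0.75×0.6×450×6×200 = 243.0 kN; take 243.0 kN (rupture).
Governing: min(366.5, 243.0) = 243.0 kN → base-metal shear.

243.0 kN (base-metal shear governs)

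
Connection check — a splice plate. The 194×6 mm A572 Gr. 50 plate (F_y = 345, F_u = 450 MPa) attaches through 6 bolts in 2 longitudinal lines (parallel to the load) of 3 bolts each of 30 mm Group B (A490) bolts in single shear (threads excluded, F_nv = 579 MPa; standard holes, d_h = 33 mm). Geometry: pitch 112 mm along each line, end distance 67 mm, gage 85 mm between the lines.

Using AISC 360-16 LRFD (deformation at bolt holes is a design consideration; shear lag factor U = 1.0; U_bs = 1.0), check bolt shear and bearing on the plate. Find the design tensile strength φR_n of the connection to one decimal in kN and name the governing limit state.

828.6 kN (bearing governs)

Bolt shear: A_b = π(30)²/4 = 706.86 mm². φR_n = 0.75 × 579 × 706.86 × 6 × 1 = 1841.7 kN.
Bearing (6 mm plate, F_u = 450 MPa): end bolts L_c = 67 − 33/2 = 50.5, R_n = min(1.2×50.5×6×450, 2.4×30×6×450) = 163.62 kN/bolt; interior L_c = 112 − 33 = 79, R_n = 194.4 kN/bolt. φR_n = 0.75 × (2×163.62 + 4×194.4) = 828.6 kN.
Governing: min(1841.7, 828.6) = 828.6 kN → bearing.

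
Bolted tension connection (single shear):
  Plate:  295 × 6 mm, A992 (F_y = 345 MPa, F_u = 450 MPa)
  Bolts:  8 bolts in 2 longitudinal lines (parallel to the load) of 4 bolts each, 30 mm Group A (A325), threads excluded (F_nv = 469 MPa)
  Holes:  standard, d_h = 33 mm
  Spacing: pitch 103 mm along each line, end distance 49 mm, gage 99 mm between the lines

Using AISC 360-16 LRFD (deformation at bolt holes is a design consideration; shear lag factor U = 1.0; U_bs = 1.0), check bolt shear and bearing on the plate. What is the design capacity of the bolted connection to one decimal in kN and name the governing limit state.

Bolt shear: A_b = π(30)²/4 = 706.86 mm². φR_n = 0.75 × 469 × 706.86 × 8 × 1 = 1989.1 kN.
Bearing (6 mm plate, F_u = 450 MPa): end bolts L_c = 49 − 33/2 = 32.5, R_n = min(1.2×32.5×6×450, 2.4×30×6×450) = 105.3 kN/bolt; interior L_c = 103 − 33 = 70, R_n = 194.4 kN/bolt. φR_n = 0.75 × (2×105.3 + 6×194.4) = 1032.8 kN.
Governing: min(1989.1, 1032.8) = 1032.8 kN → bearing.

1032.8 kN (bearing governs)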